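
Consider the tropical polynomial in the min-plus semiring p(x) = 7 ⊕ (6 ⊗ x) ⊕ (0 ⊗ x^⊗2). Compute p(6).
p(6) = 7

A tropical monomial a ⊗ x^⊗i evaluates to a + i · x. Evaluating each term at x = 6:
  Term 0 contributes 7 + 0 · 6 = 7
  Term 1 contributes 6 + 1 · 6 = 12
  Term 2 contributes 0 + 2 · 6 = 12
p(6) = ⊕ of these = min[7, 12, 12] = 7.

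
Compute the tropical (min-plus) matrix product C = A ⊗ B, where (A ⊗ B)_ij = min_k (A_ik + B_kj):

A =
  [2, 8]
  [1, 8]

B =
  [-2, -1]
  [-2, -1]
A ⊗ B =
  [0, 1]
  [-1, 0]

Apply the min-plus product entry-by-entry:
  C[0][0] = min over k of (A[0][0] + B[0][0] = 2 + -2 = 0, A[0][1] + B[1][0] = 8 + -2 = 6) = 0 (attained at k = 0)
  C[0][1] = min over k of (A[0][0] + B[0][1] = 2 + -1 = 1, A[0][1] + B[1][1] = 8 + -1 = 7) = 1 (attained at k = 0)
  C[1][0] = min over k of (A[1][0] + B[0][0] = 1 + -2 = -1, A[1][1] + B[1][0] = 8 + -2 = 6) = -1 (attained at k = 0)
  C[1][1] = min over k of (A[1][0] + B[0][1] = 1 + -1 = 0, A[1][1] + B[1][1] = 8 + -1 = 7) = 0 (attained at k = 0)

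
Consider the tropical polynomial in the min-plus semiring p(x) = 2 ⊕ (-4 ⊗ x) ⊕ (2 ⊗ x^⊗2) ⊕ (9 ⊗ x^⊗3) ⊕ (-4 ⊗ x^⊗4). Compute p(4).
p(4) = 0

A tropical monomial a ⊗ x^⊗i evaluates to a + i · x. Evaluating each term at x = 4:
  Term 0 contributes 2 + 0 · 4 = 2
  Term 1 contributes -4 + 1 · 4 = 0
  Term 2 contributes 2 + 2 · 4 = 10
  Term 3 contributes 9 + 3 · 4 = 21
  Term 4 contributes -4 + 4 · 4 = 12
p(4) = ⊕ of these = min[2, 0, 10, 21, 12] = 0.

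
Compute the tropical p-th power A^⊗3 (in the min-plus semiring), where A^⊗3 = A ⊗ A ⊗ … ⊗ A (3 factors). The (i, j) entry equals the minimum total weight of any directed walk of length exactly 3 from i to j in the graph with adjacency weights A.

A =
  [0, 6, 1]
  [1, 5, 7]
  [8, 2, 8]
A^⊗3 =
  [0, 3, 1]
  [1, 4, 2]
  [3, 9, 4]

Each entry (A^⊗3)_ij equals the minimum over all length-3 walks i = v_0 → v_1 → … → v_3 = j of Σ_t A[v_t][v_{t+1}]. For example, for (i, j) = (0, 2) we minimise over 9 possible intermediate vertex sequences; the minimum is 1, attained along the walk 0 → 0 → 0 → 2.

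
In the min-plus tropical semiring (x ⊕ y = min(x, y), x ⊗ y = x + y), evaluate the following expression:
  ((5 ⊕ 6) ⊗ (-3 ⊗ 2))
((5 ⊕ 6) ⊗ (-3 ⊗ 2)) = 4

Expand innermost to outermost. Recall ⊕ takes the minimum of its arguments and ⊗ takes their sum. Working out the expression ((5 ⊕ 6) ⊗ (-3 ⊗ 2)) gives 4.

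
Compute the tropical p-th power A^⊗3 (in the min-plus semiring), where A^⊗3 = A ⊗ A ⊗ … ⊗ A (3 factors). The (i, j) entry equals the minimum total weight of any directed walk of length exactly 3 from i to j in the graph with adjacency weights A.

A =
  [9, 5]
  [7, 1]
A^⊗3 =
  [13, 7]
  [9, 3]

Each entry (A^⊗3)_ij equals the minimum over all length-3 walks i = v_0 → v_1 → … → v_3 = j of Σ_t A[v_t][v_{t+1}]. For example, for (i, j) = (0, 1) we minimise over 4 possible intermediate vertex sequences; the minimum is 7, attained along the walk 0 → 1 → 1 → 1.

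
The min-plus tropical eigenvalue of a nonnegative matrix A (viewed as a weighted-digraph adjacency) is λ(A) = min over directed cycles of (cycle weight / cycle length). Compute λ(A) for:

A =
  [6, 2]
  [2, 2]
λ(A) = 2

Enumerate directed cycles and compute their means (weight / length). Sample:
  cycle 0 → 0: weight = 6, length = 1, mean = 6/1 ≈ 6.000
  cycle 1 → 1: weight = 2, length = 1, mean = 2/1 ≈ 2.000
  cycle 0 → 1 → 0: weight = 4, length = 2, mean = 4/2 ≈ 2.000
  cycle 1 → 0 → 1: weight = 4, length = 2, mean = 4/2 ≈ 2.000
Minimum mean = 2.000, attained e.g. along the cycle 1 → 1 with weight 2 and length 1. So λ(A) = 2/1 = 2.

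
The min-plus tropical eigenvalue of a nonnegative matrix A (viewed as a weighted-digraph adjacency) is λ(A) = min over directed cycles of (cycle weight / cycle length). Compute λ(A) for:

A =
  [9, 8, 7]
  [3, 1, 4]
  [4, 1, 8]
λ(A) = 1

Enumerate directed cycles and compute their means (weight / length). Sample:
  cycle 0 → 0: weight = 9, length = 1, mean = 9/1 ≈ 9.000
  cycle 1 → 1: weight = 1, length = 1, mean = 1/1 ≈ 1.000
  cycle 2 → 2: weight = 8, length = 1, mean = 8/1 ≈ 8.000
  cycle 0 → 1 → 0: weight = 11, length = 2, mean = 11/2 ≈ 5.500
  cycle 0 → 2 → 0: weight = 11, length = 2, mean = 11/2 ≈ 5.500
  cycle 1 → 0 → 1: weight = 11, length = 2, mean = 11/2 ≈ 5.500
Minimum mean = 1.000, attained e.g. along the cycle 1 → 1 with weight 1 and length 1. So λ(A) = 1/1 = 1.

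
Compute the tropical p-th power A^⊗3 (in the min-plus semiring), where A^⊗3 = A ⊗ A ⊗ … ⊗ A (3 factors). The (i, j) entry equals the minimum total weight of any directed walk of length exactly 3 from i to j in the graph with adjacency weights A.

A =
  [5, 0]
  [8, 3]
A^⊗3 =
  [11, 6]
  [14, 9]

Each entry (A^⊗3)_ij equals the minimum over all length-3 walks i = v_0 → v_1 → … → v_3 = j of Σ_t A[v_t][v_{t+1}]. For example, for (i, j) = (0, 1) we minimise over 4 possible intermediate vertex sequences; the minimum is 6, attained along the walk 0 → 1 → 1 → 1.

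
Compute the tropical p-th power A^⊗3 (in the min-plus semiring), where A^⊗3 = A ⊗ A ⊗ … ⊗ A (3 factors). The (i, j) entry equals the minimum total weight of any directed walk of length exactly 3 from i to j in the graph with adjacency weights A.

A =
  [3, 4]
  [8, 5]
A^⊗3 =
  [9, 10]
  [14, 15]

Each entry (A^⊗3)_ij equals the minimum over all length-3 walks i = v_0 → v_1 → … → v_3 = j of Σ_t A[v_t][v_{t+1}]. For example, for (i, j) = (0, 1) we minimise over 4 possible intermediate vertex sequences; the minimum is 10, attained along the walk 0 → 0 → 0 → 1.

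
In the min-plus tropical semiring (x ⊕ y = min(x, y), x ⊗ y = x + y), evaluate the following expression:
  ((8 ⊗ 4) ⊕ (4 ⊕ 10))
((8 ⊗ 4) ⊕ (4 ⊕ 10)) = 4

Expand innermost to outermost. Recall ⊕ takes the minimum of its arguments and ⊗ takes their sum. Working out the expression ((8 ⊗ 4) ⊕ (4 ⊕ 10)) gives 4.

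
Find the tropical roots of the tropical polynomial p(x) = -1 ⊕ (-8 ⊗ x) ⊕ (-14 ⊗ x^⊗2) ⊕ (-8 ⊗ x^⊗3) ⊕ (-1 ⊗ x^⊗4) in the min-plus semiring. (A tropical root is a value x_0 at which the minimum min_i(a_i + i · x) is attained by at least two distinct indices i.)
Roots: {-7, -6, 6, 7}

Each tropical root is a break point of the lower envelope of the lines y = a_i + i · x (there are 5 lines, with slopes 0, 1, ..., 4). Only the lines that attain the minimum somewhere contribute to roots; other lines are dominated. Here the surviving (envelope) indices are i = 4, i = 3, i = 2, i = 1, i = 0.
Intersections between consecutive envelope lines give the roots: for adjacent envelope indices i < j the intersection is x = (a_i − a_j) / (j − i). Reading off the sorted break points: {-7, -6, 6, 7}.
Verification: at each break x_0, at least two indices attain the minimum of min_i(a_i + i · x_0).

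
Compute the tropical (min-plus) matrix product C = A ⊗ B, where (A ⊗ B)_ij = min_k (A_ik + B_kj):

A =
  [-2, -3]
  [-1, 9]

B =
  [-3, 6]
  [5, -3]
A ⊗ B =
  [-5, -6]
  [-4, 5]

Apply the min-plus product entry-by-entry:
  C[0][0] = min over k of (A[0][0] + B[0][0] = -2 + -3 = -5, A[0][1] + B[1][0] = -3 + 5 = 2) = -5 (attained at k = 0)
  C[0][1] = min over k of (A[0][0] + B[0][1] = -2 + 6 = 4, A[0][1] + B[1][1] = -3 + -3 = -6) = -6 (attained at k = 1)
  C[1][0] = min over k of (A[1][0] + B[0][0] = -1 + -3 = -4, A[1][1] + B[1][0] = 9 + 5 = 14) = -4 (attained at k = 0)
  C[1][1] = min over k of (A[1][0] + B[0][1] = -1 + 6 = 5, A[1][1] + B[1][1] = 9 + -3 = 6) = 5 (attained at k = 0)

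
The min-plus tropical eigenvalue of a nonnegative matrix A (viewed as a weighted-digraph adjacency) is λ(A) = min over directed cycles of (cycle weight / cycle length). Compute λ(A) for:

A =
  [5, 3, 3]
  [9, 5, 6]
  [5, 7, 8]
λ(A) = 4

Enumerate directed cycles and compute their means (weight / length). Sample:
  cycle 0 → 0: weight = 5, length = 1, mean = 5/1 ≈ 5.000
  cycle 1 → 1: weight = 5, length = 1, mean = 5/1 ≈ 5.000
  cycle 2 → 2: weight = 8, length = 1, mean = 8/1 ≈ 8.000
  cycle 0 → 1 → 0: weight = 12, length = 2, mean = 12/2 ≈ 6.000
  cycle 0 → 2 → 0: weight = 8, length = 2, mean = 8/2 ≈ 4.000
  cycle 1 → 0 → 1: weight = 12, length = 2, mean = 12/2 ≈ 6.000
Minimum mean = 4.000, attained e.g. along the cycle 0 → 2 → 0 with weight 8 and length 2. So λ(A) = 8/2 = 4.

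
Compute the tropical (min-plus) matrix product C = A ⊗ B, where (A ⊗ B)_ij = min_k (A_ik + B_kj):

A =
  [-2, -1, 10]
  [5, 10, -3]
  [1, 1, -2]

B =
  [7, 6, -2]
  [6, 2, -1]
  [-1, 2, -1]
A ⊗ B =
  [5, 1, -4]
  [-4, -1, -4]
  [-3, 0, -3]

Apply the min-plus product entry-by-entry:
  C[0][0] = min over k of (A[0][0] + B[0][0] = -2 + 7 = 5, A[0][1] + B[1][0] = -1 + 6 = 5, A[0][2] + B[2][0] = 10 + -1 = 9) = 5 (attained at k = 0)
  C[0][1] = min over k of (A[0][0] + B[0][1] = -2 + 6 = 4, A[0][1] + B[1][1] = -1 + 2 = 1, A[0][2] + B[2][1] = 10 + 2 = 12) = 1 (attained at k = 1)
  C[0][2] = min over k of (A[0][0] + B[0][2] = -2 + -2 = -4, A[0][1] + B[1][2] = -1 + -1 = -2, A[0][2] + B[2][2] = 10 + -1 = 9) = -4 (attained at k = 0)
  C[1][0] = min over k of (A[1][0] + B[0][0] = 5 + 7 = 12, A[1][1] + B[1][0] = 10 + 6 = 16, A[1][2] + B[2][0] = -3 + -1 = -4) = -4 (attained at k = 2)
  C[1][1] = min over k of (A[1][0] + B[0][1] = 5 + 6 = 11, A[1][1] + B[1][1] = 10 + 2 = 12, A[1][2] + B[2][1] = -3 + 2 = -1) = -1 (attained at k = 2)
  C[1][2] = min over k of (A[1][0] + B[0][2] = 5 + -2 = 3, A[1][1] + B[1][2] = 10 + -1 = 9, A[1][2] + B[2][2] = -3 + -1 = -4) = -4 (attained at k = 2)
  C[2][0] = min over k of (A[2][0] + B[0][0] = 1 + 7 = 8, A[2][1] + B[1][0] = 1 + 6 = 7, A[2][2] + B[2][0] = -2 + -1 = -3) = -3 (attained at k = 2)
  C[2][1] = min over k of (A[2][0] + B[0][1] = 1 + 6 = 7, A[2][1] + B[1][1] = 1 + 2 = 3, A[2][2] + B[2][1] = -2 + 2 = 0) = 0 (attained at k = 2)
  C[2][2] = min over k of (A[2][0] + B[0][2] = 1 + -2 = -1, A[2][1] + B[1][2] = 1 + -1 = 0, A[2][2] + B[2][2] = -2 + -1 = -3) = -3 (attained at k = 2)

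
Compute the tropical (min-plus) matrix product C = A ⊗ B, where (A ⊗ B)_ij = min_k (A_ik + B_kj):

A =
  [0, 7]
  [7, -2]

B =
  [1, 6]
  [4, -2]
A ⊗ B =
  [1, 5]
  [2, -4]

Apply the min-plus product entry-by-entry:
  C[0][0] = min over k of (A[0][0] + B[0][0] = 0 + 1 = 1, A[0][1] + B[1][0] = 7 + 4 = 11) = 1 (attained at k = 0)
  C[0][1] = min over k of (A[0][0] + B[0][1] = 0 + 6 = 6, A[0][1] + B[1][1] = 7 + -2 = 5) = 5 (attained at k = 1)
  C[1][0] = min over k of (A[1][0] + B[0][0] = 7 + 1 = 8, A[1][1] + B[1][0] = -2 + 4 = 2) = 2 (attained at k = 1)
  C[1][1] = min over k of (A[1][0] + B[0][1] = 7 + 6 = 13, A[1][1] + B[1][1] = -2 + -2 = -4) = -4 (attained at k = 1)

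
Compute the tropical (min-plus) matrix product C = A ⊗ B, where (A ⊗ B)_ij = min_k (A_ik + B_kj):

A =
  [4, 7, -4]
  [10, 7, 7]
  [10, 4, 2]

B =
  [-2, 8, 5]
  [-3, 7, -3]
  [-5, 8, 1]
A ⊗ B =
  [-9, 4, -3]
  [2, 14, 4]
  [-3, 10, 1]

Apply the min-plus product entry-by-entry:
  C[0][0] = min over k of (A[0][0] + B[0][0] = 4 + -2 = 2, A[0][1] + B[1][0] = 7 + -3 = 4, A[0][2] + B[2][0] = -4 + -5 = -9) = -9 (attained at k = 2)
  C[0][1] = min over k of (A[0][0] + B[0][1] = 4 + 8 = 12, A[0][1] + B[1][1] = 7 + 7 = 14, A[0][2] + B[2][1] = -4 + 8 = 4) = 4 (attained at k = 2)
  C[0][2] = min over k of (A[0][0] + B[0][2] = 4 + 5 = 9, A[0][1] + B[1][2] = 7 + -3 = 4, A[0][2] + B[2][2] = -4 + 1 = -3) = -3 (attained at k = 2)
  C[1][0] = min over k of (A[1][0] + B[0][0] = 10 + -2 = 8, A[1][1] + B[1][0] = 7 + -3 = 4, A[1][2] + B[2][0] = 7 + -5 = 2) = 2 (attained at k = 2)
  C[1][1] = min over k of (A[1][0] + B[0][1] = 10 + 8 = 18, A[1][1] + B[1][1] = 7 + 7 = 14, A[1][2] + B[2][1] = 7 + 8 = 15) = 14 (attained at k = 1)
  C[1][2] = min over k of (A[1][0] + B[0][2] = 10 + 5 = 15, A[1][1] + B[1][2] = 7 + -3 = 4, A[1][2] + B[2][2] = 7 + 1 = 8) = 4 (attained at k = 1)
  C[2][0] = min over k of (A[2][0] + B[0][0] = 10 + -2 = 8, A[2][1] + B[1][0] = 4 + -3 = 1, A[2][2] + B[2][0] = 2 + -5 = -3) = -3 (attained at k = 2)
  C[2][1] = min over k of (A[2][0] + B[0][1] = 10 + 8 = 18, A[2][1] + B[1][1] = 4 + 7 = 11, A[2][2] + B[2][1] = 2 + 8 = 10) = 10 (attained at k = 2)
  C[2][2] = min over k of (A[2][0] + B[0][2] = 10 + 5 = 15, A[2][1] + B[1][2] = 4 + -3 = 1, A[2][2] + B[2][2] = 2 + 1 = 3) = 1 (attained at k = 1)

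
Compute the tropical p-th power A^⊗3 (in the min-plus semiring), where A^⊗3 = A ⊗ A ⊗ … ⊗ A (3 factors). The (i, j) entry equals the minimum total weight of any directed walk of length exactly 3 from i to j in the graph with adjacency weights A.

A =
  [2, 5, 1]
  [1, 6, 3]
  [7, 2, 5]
A^⊗3 =
  [4, 5, 5]
  [5, 4, 4]
  [5, 7, 4]

Each entry (A^⊗3)_ij equals the minimum over all length-3 walks i = v_0 → v_1 → … → v_3 = j of Σ_t A[v_t][v_{t+1}]. For example, for (i, j) = (0, 2) we minimise over 9 possible intermediate vertex sequences; the minimum is 5, attained along the walk 0 → 0 → 0 → 2.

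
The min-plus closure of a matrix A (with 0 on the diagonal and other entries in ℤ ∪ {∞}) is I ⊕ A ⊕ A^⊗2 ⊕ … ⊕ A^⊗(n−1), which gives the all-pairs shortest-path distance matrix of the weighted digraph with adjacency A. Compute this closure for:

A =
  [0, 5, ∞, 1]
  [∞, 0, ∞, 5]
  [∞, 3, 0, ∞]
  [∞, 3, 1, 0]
Closure =
  [0, 4, 2, 1]
  [∞, 0, 6, 5]
  [∞, 3, 0, 8]
  [∞, 3, 1, 0]

This is the Floyd-Warshall all-pairs shortest-path computation. For each intermediate vertex k = 0, 1, …, 3, update dist[i][j] ← min(dist[i][j], dist[i][k] + dist[k][j]). The final matrix gives, for each (i, j), the minimum total weight of any directed path from i to j (possibly empty when i = j).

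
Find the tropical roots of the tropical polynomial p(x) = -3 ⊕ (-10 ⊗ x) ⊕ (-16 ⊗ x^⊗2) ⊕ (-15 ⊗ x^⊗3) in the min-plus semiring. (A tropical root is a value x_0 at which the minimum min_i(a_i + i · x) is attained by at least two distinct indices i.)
Roots: {-1, 6, 7}

Each tropical root is a break point of the lower envelope of the lines y = a_i + i · x (there are 4 lines, with slopes 0, 1, ..., 3). Only the lines that attain the minimum somewhere contribute to roots; other lines are dominated. Here the surviving (envelope) indices are i = 3, i = 2, i = 1, i = 0.
Intersections between consecutive envelope lines give the roots: for adjacent envelope indices i < j the intersection is x = (a_i − a_j) / (j − i). Reading off the sorted break points: {-1, 6, 7}.
Verification: at each break x_0, at least two indices attain the minimum of min_i(a_i + i · x_0).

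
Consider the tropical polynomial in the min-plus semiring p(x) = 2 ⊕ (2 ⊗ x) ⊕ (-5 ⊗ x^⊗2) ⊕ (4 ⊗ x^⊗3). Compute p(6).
p(6) = 2

A tropical monomial a ⊗ x^⊗i evaluates to a + i · x. Evaluating each term at x = 6:
  Term 0 contributes 2 + 0 · 6 = 2
  Term 1 contributes 2 + 1 · 6 = 8
  Term 2 contributes -5 + 2 · 6 = 7
  Term 3 contributes 4 + 3 · 6 = 22
p(6) = ⊕ of these = min[2, 8, 7, 22] = 2.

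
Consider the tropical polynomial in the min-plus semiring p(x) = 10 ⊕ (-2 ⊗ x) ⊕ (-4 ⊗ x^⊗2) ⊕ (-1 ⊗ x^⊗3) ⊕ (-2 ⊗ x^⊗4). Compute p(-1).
p(-1) = -6

A tropical monomial a ⊗ x^⊗i evaluates to a + i · x. Evaluating each term at x = -1:
  Term 0 contributes 10 + 0 · -1 = 10
  Term 1 contributes -2 + 1 · -1 = -3
  Term 2 contributes -4 + 2 · -1 = -6
  Term 3 contributes -1 + 3 · -1 = -4
  Term 4 contributes -2 + 4 · -1 = -6
p(-1) = ⊕ of these = min[10, -3, -6, -4, -6] = -6.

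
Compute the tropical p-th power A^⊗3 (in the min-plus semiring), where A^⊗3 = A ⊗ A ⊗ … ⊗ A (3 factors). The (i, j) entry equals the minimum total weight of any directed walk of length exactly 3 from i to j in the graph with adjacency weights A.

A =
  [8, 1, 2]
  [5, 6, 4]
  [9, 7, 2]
A^⊗3 =
  [12, 7, 6]
  [11, 12, 8]
  [13, 11, 6]

Each entry (A^⊗3)_ij equals the minimum over all length-3 walks i = v_0 → v_1 → … → v_3 = j of Σ_t A[v_t][v_{t+1}]. For example, for (i, j) = (0, 2) we minimise over 9 possible intermediate vertex sequences; the minimum is 6, attained along the walk 0 → 2 → 2 → 2.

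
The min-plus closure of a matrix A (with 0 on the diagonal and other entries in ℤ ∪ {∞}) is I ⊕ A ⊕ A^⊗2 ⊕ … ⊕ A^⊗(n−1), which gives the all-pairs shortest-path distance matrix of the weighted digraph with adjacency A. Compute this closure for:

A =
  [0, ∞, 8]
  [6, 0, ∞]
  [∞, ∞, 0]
Closure =
  [0, ∞, 8]
  [6, 0, 14]
  [∞, ∞, 0]

This is the Floyd-Warshall all-pairs shortest-path computation. For each intermediate vertex k = 0, 1, …, 2, update dist[i][j] ← min(dist[i][j], dist[i][k] + dist[k][j]). The final matrix gives, for each (i, j), the minimum total weight of any directed path from i to j (possibly empty when i = j).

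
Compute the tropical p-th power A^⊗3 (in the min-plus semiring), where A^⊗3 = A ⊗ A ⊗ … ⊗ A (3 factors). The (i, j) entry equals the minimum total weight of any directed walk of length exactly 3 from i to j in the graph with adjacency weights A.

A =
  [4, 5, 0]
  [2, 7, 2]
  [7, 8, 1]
A^⊗3 =
  [8, 9, 2]
  [9, 10, 3]
  [9, 10, 3]

Each entry (A^⊗3)_ij equals the minimum over all length-3 walks i = v_0 → v_1 → … → v_3 = j of Σ_t A[v_t][v_{t+1}]. For example, for (i, j) = (0, 2) we minimise over 9 possible intermediate vertex sequences; the minimum is 2, attained along the walk 0 → 2 → 2 → 2.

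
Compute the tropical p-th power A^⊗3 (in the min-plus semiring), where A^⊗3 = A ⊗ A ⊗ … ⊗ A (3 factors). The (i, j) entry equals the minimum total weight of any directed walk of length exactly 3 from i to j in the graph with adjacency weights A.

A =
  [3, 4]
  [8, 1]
A^⊗3 =
  [9, 6]
  [10, 3]

Each entry (A^⊗3)_ij equals the minimum over all length-3 walks i = v_0 → v_1 → … → v_3 = j of Σ_t A[v_t][v_{t+1}]. For example, for (i, j) = (0, 1) we minimise over 4 possible intermediate vertex sequences; the minimum is 6, attained along the walk 0 → 1 → 1 → 1.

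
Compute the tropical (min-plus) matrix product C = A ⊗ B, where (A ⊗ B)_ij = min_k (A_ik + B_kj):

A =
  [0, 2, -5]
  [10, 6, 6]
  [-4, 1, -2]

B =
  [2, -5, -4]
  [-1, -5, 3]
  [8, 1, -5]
A ⊗ B =
  [1, -5, -10]
  [5, 1, 1]
  [-2, -9, -8]

Apply the min-plus product entry-by-entry:
  C[0][0] = min over k of (A[0][0] + B[0][0] = 0 + 2 = 2, A[0][1] + B[1][0] = 2 + -1 = 1, A[0][2] + B[2][0] = -5 + 8 = 3) = 1 (attained at k = 1)
  C[0][1] = min over k of (A[0][0] + B[0][1] = 0 + -5 = -5, A[0][1] + B[1][1] = 2 + -5 = -3, A[0][2] + B[2][1] = -5 + 1 = -4) = -5 (attained at k = 0)
  C[0][2] = min over k of (A[0][0] + B[0][2] = 0 + -4 = -4, A[0][1] + B[1][2] = 2 + 3 = 5, A[0][2] + B[2][2] = -5 + -5 = -10) = -10 (attained at k = 2)
  C[1][0] = min over k of (A[1][0] + B[0][0] = 10 + 2 = 12, A[1][1] + B[1][0] = 6 + -1 = 5, A[1][2] + B[2][0] = 6 + 8 = 14) = 5 (attained at k = 1)
  C[1][1] = min over k of (A[1][0] + B[0][1] = 10 + -5 = 5, A[1][1] + B[1][1] = 6 + -5 = 1, A[1][2] + B[2][1] = 6 + 1 = 7) = 1 (attained at k = 1)
  C[1][2] = min over k of (A[1][0] + B[0][2] = 10 + -4 = 6, A[1][1] + B[1][2] = 6 + 3 = 9, A[1][2] + B[2][2] = 6 + -5 = 1) = 1 (attained at k = 2)
  C[2][0] = min over k of (A[2][0] + B[0][0] = -4 + 2 = -2, A[2][1] + B[1][0] = 1 + -1 = 0, A[2][2] + B[2][0] = -2 + 8 = 6) = -2 (attained at k = 0)
  C[2][1] = min over k of (A[2][0] + B[0][1] = -4 + -5 = -9, A[2][1] + B[1][1] = 1 + -5 = -4, A[2][2] + B[2][1] = -2 + 1 = -1) = -9 (attained at k = 0)
  C[2][2] = min over k of (A[2][0] + B[0][2] = -4 + -4 = -8, A[2][1] + B[1][2] = 1 + 3 = 4, A[2][2] + B[2][2] = -2 + -5 = -7) = -8 (attained at k = 0)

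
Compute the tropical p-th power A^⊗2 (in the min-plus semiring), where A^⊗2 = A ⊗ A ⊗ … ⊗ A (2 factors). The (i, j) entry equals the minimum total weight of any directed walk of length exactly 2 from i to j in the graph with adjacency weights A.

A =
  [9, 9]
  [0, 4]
A^⊗2 =
  [9, 13]
  [4, 8]

Each entry (A^⊗2)_ij equals the minimum over all length-2 walks i = v_0 → v_1 → … → v_2 = j of Σ_t A[v_t][v_{t+1}]. For example, for (i, j) = (0, 1) we minimise over 2 possible intermediate vertex sequences; the minimum is 13, attained along the walk 0 → 1 → 1.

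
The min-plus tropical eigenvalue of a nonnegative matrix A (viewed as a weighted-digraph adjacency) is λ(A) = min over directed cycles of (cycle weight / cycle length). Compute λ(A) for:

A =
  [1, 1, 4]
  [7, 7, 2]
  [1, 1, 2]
λ(A) = 1

Enumerate directed cycles and compute their means (weight / length). Sample:
  cycle 0 → 0: weight = 1, length = 1, mean = 1/1 ≈ 1.000
  cycle 1 → 1: weight = 7, length = 1, mean = 7/1 ≈ 7.000
  cycle 2 → 2: weight = 2, length = 1, mean = 2/1 ≈ 2.000
  cycle 0 → 1 → 0: weight = 8, length = 2, mean = 8/2 ≈ 4.000
  cycle 0 → 2 → 0: weight = 5, length = 2, mean = 5/2 ≈ 2.500
  cycle 1 → 0 → 1: weight = 8, length = 2, mean = 8/2 ≈ 4.000
Minimum mean = 1.000, attained e.g. along the cycle 0 → 0 with weight 1 and length 1. So λ(A) = 1/1 = 1.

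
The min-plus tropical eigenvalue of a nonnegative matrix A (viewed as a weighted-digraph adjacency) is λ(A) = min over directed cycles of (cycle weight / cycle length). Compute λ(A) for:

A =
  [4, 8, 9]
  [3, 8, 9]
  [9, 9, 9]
λ(A) = 4

Enumerate directed cycles and compute their means (weight / length). Sample:
  cycle 0 → 0: weight = 4, length = 1, mean = 4/1 ≈ 4.000
  cycle 1 → 1: weight = 8, length = 1, mean = 8/1 ≈ 8.000
  cycle 2 → 2: weight = 9, length = 1, mean = 9/1 ≈ 9.000
  cycle 0 → 1 → 0: weight = 11, length = 2, mean = 11/2 ≈ 5.500
  cycle 0 → 2 → 0: weight = 18, length = 2, mean = 18/2 ≈ 9.000
  cycle 1 → 0 → 1: weight = 11, length = 2, mean = 11/2 ≈ 5.500
Minimum mean = 4.000, attained e.g. along the cycle 0 → 0 with weight 4 and length 1. So λ(A) = 4/1 = 4.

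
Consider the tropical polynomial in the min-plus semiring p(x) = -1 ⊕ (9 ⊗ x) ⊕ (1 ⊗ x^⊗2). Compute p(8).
p(8) = -1

A tropical monomial a ⊗ x^⊗i evaluates to a + i · x. Evaluating each term at x = 8:
  Term 0 contributes -1 + 0 · 8 = -1
  Term 1 contributes 9 + 1 · 8 = 17
  Term 2 contributes 1 + 2 · 8 = 17
p(8) = ⊕ of these = min[-1, 17, 17] = -1.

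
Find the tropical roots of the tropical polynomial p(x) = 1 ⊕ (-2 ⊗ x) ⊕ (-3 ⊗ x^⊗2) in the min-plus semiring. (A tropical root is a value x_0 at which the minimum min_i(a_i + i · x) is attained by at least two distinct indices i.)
Roots: {1, 3}

Each tropical root is a break point of the lower envelope of the lines y = a_i + i · x (there are 3 lines, with slopes 0, 1, ..., 2). Only the lines that attain the minimum somewhere contribute to roots; other lines are dominated. Here the surviving (envelope) indices are i = 2, i = 1, i = 0.
Intersections between consecutive envelope lines give the roots: for adjacent envelope indices i < j the intersection is x = (a_i − a_j) / (j − i). Reading off the sorted break points: {1, 3}.
Verification: at each break x_0, at least two indices attain the minimum of min_i(a_i + i · x_0).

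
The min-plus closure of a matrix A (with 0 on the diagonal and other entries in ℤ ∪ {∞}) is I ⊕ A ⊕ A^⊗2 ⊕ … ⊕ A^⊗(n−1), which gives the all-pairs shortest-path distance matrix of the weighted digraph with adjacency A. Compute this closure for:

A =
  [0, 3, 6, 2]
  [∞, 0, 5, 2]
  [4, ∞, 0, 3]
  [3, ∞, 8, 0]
Closure =
  [0, 3, 6, 2]
  [5, 0, 5, 2]
  [4, 7, 0, 3]
  [3, 6, 8, 0]

This is the Floyd-Warshall all-pairs shortest-path computation. For each intermediate vertex k = 0, 1, …, 3, update dist[i][j] ← min(dist[i][j], dist[i][k] + dist[k][j]). The final matrix gives, for each (i, j), the minimum total weight of any directed path from i to j (possibly empty when i = j).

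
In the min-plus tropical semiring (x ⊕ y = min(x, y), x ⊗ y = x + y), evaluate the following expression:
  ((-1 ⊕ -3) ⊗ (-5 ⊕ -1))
((-1 ⊕ -3) ⊗ (-5 ⊕ -1)) = -8

Expand innermost to outermost. Recall ⊕ takes the minimum of its arguments and ⊗ takes their sum. Working out the expression ((-1 ⊕ -3) ⊗ (-5 ⊕ -1)) gives -8.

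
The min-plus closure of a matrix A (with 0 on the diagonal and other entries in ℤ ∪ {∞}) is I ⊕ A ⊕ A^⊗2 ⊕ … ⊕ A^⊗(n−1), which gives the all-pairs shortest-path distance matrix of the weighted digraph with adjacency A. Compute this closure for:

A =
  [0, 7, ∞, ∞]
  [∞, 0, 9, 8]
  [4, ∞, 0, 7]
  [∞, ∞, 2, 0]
Closure =
  [0, 7, 16, 15]
  [13, 0, 9, 8]
  [4, 11, 0, 7]
  [6, 13, 2, 0]

This is the Floyd-Warshall all-pairs shortest-path computation. For each intermediate vertex k = 0, 1, …, 3, update dist[i][j] ← min(dist[i][j], dist[i][k] + dist[k][j]). The final matrix gives, for each (i, j), the minimum total weight of any directed path from i to j (possibly empty when i = j).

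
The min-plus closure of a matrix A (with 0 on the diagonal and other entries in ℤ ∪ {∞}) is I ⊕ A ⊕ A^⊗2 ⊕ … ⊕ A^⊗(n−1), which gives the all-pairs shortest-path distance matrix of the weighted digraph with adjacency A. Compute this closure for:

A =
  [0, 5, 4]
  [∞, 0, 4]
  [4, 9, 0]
Closure =
  [0, 5, 4]
  [8, 0, 4]
  [4, 9, 0]

This is the Floyd-Warshall all-pairs shortest-path computation. For each intermediate vertex k = 0, 1, …, 2, update dist[i][j] ← min(dist[i][j], dist[i][k] + dist[k][j]). The final matrix gives, for each (i, j), the minimum total weight of any directed path from i to j (possibly empty when i = j).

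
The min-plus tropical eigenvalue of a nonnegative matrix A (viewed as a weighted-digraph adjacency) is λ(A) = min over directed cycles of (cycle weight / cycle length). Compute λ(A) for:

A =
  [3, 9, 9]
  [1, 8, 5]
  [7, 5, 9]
λ(A) = 3

Enumerate directed cycles and compute their means (weight / length). Sample:
  cycle 0 → 0: weight = 3, length = 1, mean = 3/1 ≈ 3.000
  cycle 1 → 1: weight = 8, length = 1, mean = 8/1 ≈ 8.000
  cycle 2 → 2: weight = 9, length = 1, mean = 9/1 ≈ 9.000
  cycle 0 → 1 → 0: weight = 10, length = 2, mean = 10/2 ≈ 5.000
  cycle 0 → 2 → 0: weight = 16, length = 2, mean = 16/2 ≈ 8.000
  cycle 1 → 0 → 1: weight = 10, length = 2, mean = 10/2 ≈ 5.000
Minimum mean = 3.000, attained e.g. along the cycle 0 → 0 with weight 3 and length 1. So λ(A) = 3/1 = 3.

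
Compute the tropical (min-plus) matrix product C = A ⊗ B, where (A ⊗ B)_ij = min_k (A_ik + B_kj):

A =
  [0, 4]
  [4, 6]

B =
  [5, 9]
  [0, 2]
A ⊗ B =
  [4, 6]
  [6, 8]

Apply the min-plus product entry-by-entry:
  C[0][0] = min over k of (A[0][0] + B[0][0] = 0 + 5 = 5, A[0][1] + B[1][0] = 4 + 0 = 4) = 4 (attained at k = 1)
  C[0][1] = min over k of (A[0][0] + B[0][1] = 0 + 9 = 9, A[0][1] + B[1][1] = 4 + 2 = 6) = 6 (attained at k = 1)
  C[1][0] = min over k of (A[1][0] + B[0][0] = 4 + 5 = 9, A[1][1] + B[1][0] = 6 + 0 = 6) = 6 (attained at k = 1)
  C[1][1] = min over k of (A[1][0] + B[0][1] = 4 + 9 = 13, A[1][1] + B[1][1] = 6 + 2 = 8) = 8 (attained at k = 1)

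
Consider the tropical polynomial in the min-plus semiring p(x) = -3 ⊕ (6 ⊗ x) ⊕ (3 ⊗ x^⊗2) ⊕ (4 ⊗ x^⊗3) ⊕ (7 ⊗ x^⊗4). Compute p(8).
p(8) = -3

A tropical monomial a ⊗ x^⊗i evaluates to a + i · x. Evaluating each term at x = 8:
  Term 0 contributes -3 + 0 · 8 = -3
  Term 1 contributes 6 + 1 · 8 = 14
  Term 2 contributes 3 + 2 · 8 = 19
  Term 3 contributes 4 + 3 · 8 = 28
  Term 4 contributes 7 + 4 · 8 = 39
p(8) = ⊕ of these = min[-3, 14, 19, 28, 39] = -3.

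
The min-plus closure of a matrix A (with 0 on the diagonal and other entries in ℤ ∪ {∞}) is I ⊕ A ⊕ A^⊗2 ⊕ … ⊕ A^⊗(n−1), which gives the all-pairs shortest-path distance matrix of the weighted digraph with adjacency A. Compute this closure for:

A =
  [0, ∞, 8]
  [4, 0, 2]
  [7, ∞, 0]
Closure =
  [0, ∞, 8]
  [4, 0, 2]
  [7, ∞, 0]

This is the Floyd-Warshall all-pairs shortest-path computation. For each intermediate vertex k = 0, 1, …, 2, update dist[i][j] ← min(dist[i][j], dist[i][k] + dist[k][j]). The final matrix gives, for each (i, j), the minimum total weight of any directed path from i to j (possibly empty when i = j).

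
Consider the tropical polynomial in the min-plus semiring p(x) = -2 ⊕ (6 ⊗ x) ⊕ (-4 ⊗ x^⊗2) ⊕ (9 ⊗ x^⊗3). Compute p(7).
p(7) = -2

A tropical monomial a ⊗ x^⊗i evaluates to a + i · x. Evaluating each term at x = 7:
  Term 0 contributes -2 + 0 · 7 = -2
  Term 1 contributes 6 + 1 · 7 = 13
  Term 2 contributes -4 + 2 · 7 = 10
  Term 3 contributes 9 + 3 · 7 = 30
p(7) = ⊕ of these = min[-2, 13, 10, 30] = -2.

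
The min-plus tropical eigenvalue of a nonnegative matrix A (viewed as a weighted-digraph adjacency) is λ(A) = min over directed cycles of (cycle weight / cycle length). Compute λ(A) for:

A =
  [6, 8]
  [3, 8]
λ(A) = 11/2

Enumerate directed cycles and compute their means (weight / length). Sample:
  cycle 0 → 0: weight = 6, length = 1, mean = 6/1 ≈ 6.000
  cycle 1 → 1: weight = 8, length = 1, mean = 8/1 ≈ 8.000
  cycle 0 → 1 → 0: weight = 11, length = 2, mean = 11/2 ≈ 5.500
  cycle 1 → 0 → 1: weight = 11, length = 2, mean = 11/2 ≈ 5.500
Minimum mean = 5.500, attained e.g. along the cycle 0 → 1 → 0 with weight 11 and length 2. So λ(A) = 11/2 = 11/2.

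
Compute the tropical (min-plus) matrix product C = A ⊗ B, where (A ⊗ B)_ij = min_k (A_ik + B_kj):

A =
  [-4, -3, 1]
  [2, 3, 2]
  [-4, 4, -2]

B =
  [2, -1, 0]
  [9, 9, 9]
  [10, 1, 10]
A ⊗ B =
  [-2, -5, -4]
  [4, 1, 2]
  [-2, -5, -4]

Apply the min-plus product entry-by-entry:
  C[0][0] = min over k of (A[0][0] + B[0][0] = -4 + 2 = -2, A[0][1] + B[1][0] = -3 + 9 = 6, A[0][2] + B[2][0] = 1 + 10 = 11) = -2 (attained at k = 0)
  C[0][1] = min over k of (A[0][0] + B[0][1] = -4 + -1 = -5, A[0][1] + B[1][1] = -3 + 9 = 6, A[0][2] + B[2][1] = 1 + 1 = 2) = -5 (attained at k = 0)
  C[0][2] = min over k of (A[0][0] + B[0][2] = -4 + 0 = -4, A[0][1] + B[1][2] = -3 + 9 = 6, A[0][2] + B[2][2] = 1 + 10 = 11) = -4 (attained at k = 0)
  C[1][0] = min over k of (A[1][0] + B[0][0] = 2 + 2 = 4, A[1][1] + B[1][0] = 3 + 9 = 12, A[1][2] + B[2][0] = 2 + 10 = 12) = 4 (attained at k = 0)
  C[1][1] = min over k of (A[1][0] + B[0][1] = 2 + -1 = 1, A[1][1] + B[1][1] = 3 + 9 = 12, A[1][2] + B[2][1] = 2 + 1 = 3) = 1 (attained at k = 0)
  C[1][2] = min over k of (A[1][0] + B[0][2] = 2 + 0 = 2, A[1][1] + B[1][2] = 3 + 9 = 12, A[1][2] + B[2][2] = 2 + 10 = 12) = 2 (attained at k = 0)
  C[2][0] = min over k of (A[2][0] + B[0][0] = -4 + 2 = -2, A[2][1] + B[1][0] = 4 + 9 = 13, A[2][2] + B[2][0] = -2 + 10 = 8) = -2 (attained at k = 0)
  C[2][1] = min over k of (A[2][0] + B[0][1] = -4 + -1 = -5, A[2][1] + B[1][1] = 4 + 9 = 13, A[2][2] + B[2][1] = -2 + 1 = -1) = -5 (attained at k = 0)
  C[2][2] = min over k of (A[2][0] + B[0][2] = -4 + 0 = -4, A[2][1] + B[1][2] = 4 + 9 = 13, A[2][2] + B[2][2] = -2 + 10 = 8) = -4 (attained at k = 0)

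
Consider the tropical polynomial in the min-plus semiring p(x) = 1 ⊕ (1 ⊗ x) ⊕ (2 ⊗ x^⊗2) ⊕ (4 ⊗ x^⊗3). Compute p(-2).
p(-2) = -2

A tropical monomial a ⊗ x^⊗i evaluates to a + i · x. Evaluating each term at x = -2:
  Term 0 contributes 1 + 0 · -2 = 1
  Term 1 contributes 1 + 1 · -2 = -1
  Term 2 contributes 2 + 2 · -2 = -2
  Term 3 contributes 4 + 3 · -2 = -2
p(-2) = ⊕ of these = min[1, -1, -2, -2] = -2.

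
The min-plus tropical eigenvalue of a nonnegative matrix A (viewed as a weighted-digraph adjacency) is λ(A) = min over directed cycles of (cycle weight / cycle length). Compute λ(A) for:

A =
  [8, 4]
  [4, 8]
λ(A) = 4

Enumerate directed cycles and compute their means (weight / length). Sample:
  cycle 0 → 0: weight = 8, length = 1, mean = 8/1 ≈ 8.000
  cycle 1 → 1: weight = 8, length = 1, mean = 8/1 ≈ 8.000
  cycle 0 → 1 → 0: weight = 8, length = 2, mean = 8/2 ≈ 4.000
  cycle 1 → 0 → 1: weight = 8, length = 2, mean = 8/2 ≈ 4.000
Minimum mean = 4.000, attained e.g. along the cycle 0 → 1 → 0 with weight 8 and length 2. So λ(A) = 8/2 = 4.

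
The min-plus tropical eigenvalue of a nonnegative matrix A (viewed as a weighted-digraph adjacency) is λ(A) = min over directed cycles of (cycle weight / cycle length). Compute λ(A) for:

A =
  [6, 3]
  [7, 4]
λ(A) = 4

Enumerate directed cycles and compute their means (weight / length). Sample:
  cycle 0 → 0: weight = 6, length = 1, mean = 6/1 ≈ 6.000
  cycle 1 → 1: weight = 4, length = 1, mean = 4/1 ≈ 4.000
  cycle 0 → 1 → 0: weight = 10, length = 2, mean = 10/2 ≈ 5.000
  cycle 1 → 0 → 1: weight = 10, length = 2, mean = 10/2 ≈ 5.000
Minimum mean = 4.000, attained e.g. along the cycle 1 → 1 with weight 4 and length 1. So λ(A) = 4/1 = 4.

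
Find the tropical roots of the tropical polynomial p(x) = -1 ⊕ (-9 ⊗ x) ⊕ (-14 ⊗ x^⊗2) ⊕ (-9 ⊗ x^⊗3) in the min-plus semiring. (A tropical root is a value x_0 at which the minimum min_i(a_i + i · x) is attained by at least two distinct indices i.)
Roots: {-5, 5, 8}

Each tropical root is a break point of the lower envelope of the lines y = a_i + i · x (there are 4 lines, with slopes 0, 1, ..., 3). Only the lines that attain the minimum somewhere contribute to roots; other lines are dominated. Here the surviving (envelope) indices are i = 3, i = 2, i = 1, i = 0.
Intersections between consecutive envelope lines give the roots: for adjacent envelope indices i < j the intersection is x = (a_i − a_j) / (j − i). Reading off the sorted break points: {-5, 5, 8}.
Verification: at each break x_0, at least two indices attain the minimum of min_i(a_i + i · x_0).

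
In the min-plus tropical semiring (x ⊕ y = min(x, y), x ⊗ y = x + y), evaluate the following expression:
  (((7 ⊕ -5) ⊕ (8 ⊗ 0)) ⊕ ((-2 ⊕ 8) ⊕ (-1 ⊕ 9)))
(((7 ⊕ -5) ⊕ (8 ⊗ 0)) ⊕ ((-2 ⊕ 8) ⊕ (-1 ⊕ 9))) = -5

Expand innermost to outermost. Recall ⊕ takes the minimum of its arguments and ⊗ takes their sum. Working out the expression (((7 ⊕ -5) ⊕ (8 ⊗ 0)) ⊕ ((-2 ⊕ 8) ⊕ (-1 ⊕ 9))) gives -5.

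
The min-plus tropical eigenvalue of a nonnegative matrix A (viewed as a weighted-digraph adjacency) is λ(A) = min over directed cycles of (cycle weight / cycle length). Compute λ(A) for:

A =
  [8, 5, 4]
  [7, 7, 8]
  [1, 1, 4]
λ(A) = 5/2

Enumerate directed cycles and compute their means (weight / length). Sample:
  cycle 0 → 0: weight = 8, length = 1, mean = 8/1 ≈ 8.000
  cycle 1 → 1: weight = 7, length = 1, mean = 7/1 ≈ 7.000
  cycle 2 → 2: weight = 4, length = 1, mean = 4/1 ≈ 4.000
  cycle 0 → 1 → 0: weight = 12, length = 2, mean = 12/2 ≈ 6.000
  cycle 0 → 2 → 0: weight = 5, length = 2, mean = 5/2 ≈ 2.500
  cycle 1 → 0 → 1: weight = 12, length = 2, mean = 12/2 ≈ 6.000
Minimum mean = 2.500, attained e.g. along the cycle 0 → 2 → 0 with weight 5 and length 2. So λ(A) = 5/2 = 5/2.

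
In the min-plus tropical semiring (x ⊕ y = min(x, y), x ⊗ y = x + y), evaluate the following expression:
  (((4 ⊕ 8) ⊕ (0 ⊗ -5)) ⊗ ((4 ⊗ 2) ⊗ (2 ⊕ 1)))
(((4 ⊕ 8) ⊕ (0 ⊗ -5)) ⊗ ((4 ⊗ 2) ⊗ (2 ⊕ 1))) = 2

Expand innermost to outermost. Recall ⊕ takes the minimum of its arguments and ⊗ takes their sum. Working out the expression (((4 ⊕ 8) ⊕ (0 ⊗ -5)) ⊗ ((4 ⊗ 2) ⊗ (2 ⊕ 1))) gives 2.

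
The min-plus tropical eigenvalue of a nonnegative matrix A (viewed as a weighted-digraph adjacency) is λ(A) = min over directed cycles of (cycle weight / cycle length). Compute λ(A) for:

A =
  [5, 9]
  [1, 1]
λ(A) = 1

Enumerate directed cycles and compute their means (weight / length). Sample:
  cycle 0 → 0: weight = 5, length = 1, mean = 5/1 ≈ 5.000
  cycle 1 → 1: weight = 1, length = 1, mean = 1/1 ≈ 1.000
  cycle 0 → 1 → 0: weight = 10, length = 2, mean = 10/2 ≈ 5.000
  cycle 1 → 0 → 1: weight = 10, length = 2, mean = 10/2 ≈ 5.000
Minimum mean = 1.000, attained e.g. along the cycle 1 → 1 with weight 1 and length 1. So λ(A) = 1/1 = 1.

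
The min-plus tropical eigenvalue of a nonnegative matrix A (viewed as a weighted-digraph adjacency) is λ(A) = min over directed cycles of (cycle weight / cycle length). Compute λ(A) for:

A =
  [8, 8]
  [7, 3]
λ(A) = 3

Enumerate directed cycles and compute their means (weight / length). Sample:
  cycle 0 → 0: weight = 8, length = 1, mean = 8/1 ≈ 8.000
  cycle 1 → 1: weight = 3, length = 1, mean = 3/1 ≈ 3.000
  cycle 0 → 1 → 0: weight = 15, length = 2, mean = 15/2 ≈ 7.500
  cycle 1 → 0 → 1: weight = 15, length = 2, mean = 15/2 ≈ 7.500
Minimum mean = 3.000, attained e.g. along the cycle 1 → 1 with weight 3 and length 1. So λ(A) = 3/1 = 3.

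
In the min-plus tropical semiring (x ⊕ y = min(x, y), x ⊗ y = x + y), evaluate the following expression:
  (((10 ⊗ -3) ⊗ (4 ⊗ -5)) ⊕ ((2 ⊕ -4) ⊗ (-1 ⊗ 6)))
(((10 ⊗ -3) ⊗ (4 ⊗ -5)) ⊕ ((2 ⊕ -4) ⊗ (-1 ⊗ 6))) = 1

Expand innermost to outermost. Recall ⊕ takes the minimum of its arguments and ⊗ takes their sum. Working out the expression (((10 ⊗ -3) ⊗ (4 ⊗ -5)) ⊕ ((2 ⊕ -4) ⊗ (-1 ⊗ 6))) gives 1.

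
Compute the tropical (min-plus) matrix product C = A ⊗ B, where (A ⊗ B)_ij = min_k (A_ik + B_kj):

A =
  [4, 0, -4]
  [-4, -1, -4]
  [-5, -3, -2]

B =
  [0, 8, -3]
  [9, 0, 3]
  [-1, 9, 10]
A ⊗ B =
  [-5, 0, 1]
  [-5, -1, -7]
  [-5, -3, -8]

Apply the min-plus product entry-by-entry:
  C[0][0] = min over k of (A[0][0] + B[0][0] = 4 + 0 = 4, A[0][1] + B[1][0] = 0 + 9 = 9, A[0][2] + B[2][0] = -4 + -1 = -5) = -5 (attained at k = 2)
  C[0][1] = min over k of (A[0][0] + B[0][1] = 4 + 8 = 12, A[0][1] + B[1][1] = 0 + 0 = 0, A[0][2] + B[2][1] = -4 + 9 = 5) = 0 (attained at k = 1)
  C[0][2] = min over k of (A[0][0] + B[0][2] = 4 + -3 = 1, A[0][1] + B[1][2] = 0 + 3 = 3, A[0][2] + B[2][2] = -4 + 10 = 6) = 1 (attained at k = 0)
  C[1][0] = min over k of (A[1][0] + B[0][0] = -4 + 0 = -4, A[1][1] + B[1][0] = -1 + 9 = 8, A[1][2] + B[2][0] = -4 + -1 = -5) = -5 (attained at k = 2)
  C[1][1] = min over k of (A[1][0] + B[0][1] = -4 + 8 = 4, A[1][1] + B[1][1] = -1 + 0 = -1, A[1][2] + B[2][1] = -4 + 9 = 5) = -1 (attained at k = 1)
  C[1][2] = min over k of (A[1][0] + B[0][2] = -4 + -3 = -7, A[1][1] + B[1][2] = -1 + 3 = 2, A[1][2] + B[2][2] = -4 + 10 = 6) = -7 (attained at k = 0)
  C[2][0] = min over k of (A[2][0] + B[0][0] = -5 + 0 = -5, A[2][1] + B[1][0] = -3 + 9 = 6, A[2][2] + B[2][0] = -2 + -1 = -3) = -5 (attained at k = 0)
  C[2][1] = min over k of (A[2][0] + B[0][1] = -5 + 8 = 3, A[2][1] + B[1][1] = -3 + 0 = -3, A[2][2] + B[2][1] = -2 + 9 = 7) = -3 (attained at k = 1)
  C[2][2] = min over k of (A[2][0] + B[0][2] = -5 + -3 = -8, A[2][1] + B[1][2] = -3 + 3 = 0, A[2][2] + B[2][2] = -2 + 10 = 8) = -8 (attained at k = 0)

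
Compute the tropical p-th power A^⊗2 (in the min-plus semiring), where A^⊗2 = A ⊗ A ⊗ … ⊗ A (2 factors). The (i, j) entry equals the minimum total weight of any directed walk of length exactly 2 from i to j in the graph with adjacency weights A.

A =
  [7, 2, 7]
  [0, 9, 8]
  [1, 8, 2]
A^⊗2 =
  [2, 9, 9]
  [7, 2, 7]
  [3, 3, 4]

Each entry (A^⊗2)_ij equals the minimum over all length-2 walks i = v_0 → v_1 → … → v_2 = j of Σ_t A[v_t][v_{t+1}]. For example, for (i, j) = (0, 2) we minimise over 3 possible intermediate vertex sequences; the minimum is 9, attained along the walk 0 → 2 → 2.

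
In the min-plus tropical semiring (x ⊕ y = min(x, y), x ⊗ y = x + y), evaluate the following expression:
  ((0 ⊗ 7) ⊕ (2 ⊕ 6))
((0 ⊗ 7) ⊕ (2 ⊕ 6)) = 2

Expand innermost to outermost. Recall ⊕ takes the minimum of its arguments and ⊗ takes their sum. Working out the expression ((0 ⊗ 7) ⊕ (2 ⊕ 6)) gives 2.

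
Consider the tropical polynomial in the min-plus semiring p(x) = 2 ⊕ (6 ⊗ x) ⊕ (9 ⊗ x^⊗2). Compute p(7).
p(7) = 2

A tropical monomial a ⊗ x^⊗i evaluates to a + i · x. Evaluating each term at x = 7:
  Term 0 contributes 2 + 0 · 7 = 2
  Term 1 contributes 6 + 1 · 7 = 13
  Term 2 contributes 9 + 2 · 7 = 23
p(7) = ⊕ of these = min[2, 13, 23] = 2.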